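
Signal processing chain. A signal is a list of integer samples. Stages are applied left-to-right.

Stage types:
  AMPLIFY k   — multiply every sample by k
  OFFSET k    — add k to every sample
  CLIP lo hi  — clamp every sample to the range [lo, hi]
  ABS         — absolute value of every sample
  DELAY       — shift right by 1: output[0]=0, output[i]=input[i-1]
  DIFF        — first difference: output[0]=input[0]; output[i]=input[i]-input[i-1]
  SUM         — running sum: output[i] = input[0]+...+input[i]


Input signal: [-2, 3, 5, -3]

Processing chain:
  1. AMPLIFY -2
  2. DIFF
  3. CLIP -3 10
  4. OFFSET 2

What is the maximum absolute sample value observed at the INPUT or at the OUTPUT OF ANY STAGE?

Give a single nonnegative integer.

Answer: 16

Derivation:
Input: [-2, 3, 5, -3] (max |s|=5)
Stage 1 (AMPLIFY -2): -2*-2=4, 3*-2=-6, 5*-2=-10, -3*-2=6 -> [4, -6, -10, 6] (max |s|=10)
Stage 2 (DIFF): s[0]=4, -6-4=-10, -10--6=-4, 6--10=16 -> [4, -10, -4, 16] (max |s|=16)
Stage 3 (CLIP -3 10): clip(4,-3,10)=4, clip(-10,-3,10)=-3, clip(-4,-3,10)=-3, clip(16,-3,10)=10 -> [4, -3, -3, 10] (max |s|=10)
Stage 4 (OFFSET 2): 4+2=6, -3+2=-1, -3+2=-1, 10+2=12 -> [6, -1, -1, 12] (max |s|=12)
Overall max amplitude: 16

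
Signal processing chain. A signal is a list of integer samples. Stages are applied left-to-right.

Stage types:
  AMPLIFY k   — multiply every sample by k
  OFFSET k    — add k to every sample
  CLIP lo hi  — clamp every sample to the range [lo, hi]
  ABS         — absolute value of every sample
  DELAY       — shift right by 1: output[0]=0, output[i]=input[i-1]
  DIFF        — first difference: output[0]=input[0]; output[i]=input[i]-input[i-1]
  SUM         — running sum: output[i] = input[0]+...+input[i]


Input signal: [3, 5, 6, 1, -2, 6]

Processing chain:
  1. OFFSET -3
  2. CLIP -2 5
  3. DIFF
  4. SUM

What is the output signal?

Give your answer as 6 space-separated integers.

Input: [3, 5, 6, 1, -2, 6]
Stage 1 (OFFSET -3): 3+-3=0, 5+-3=2, 6+-3=3, 1+-3=-2, -2+-3=-5, 6+-3=3 -> [0, 2, 3, -2, -5, 3]
Stage 2 (CLIP -2 5): clip(0,-2,5)=0, clip(2,-2,5)=2, clip(3,-2,5)=3, clip(-2,-2,5)=-2, clip(-5,-2,5)=-2, clip(3,-2,5)=3 -> [0, 2, 3, -2, -2, 3]
Stage 3 (DIFF): s[0]=0, 2-0=2, 3-2=1, -2-3=-5, -2--2=0, 3--2=5 -> [0, 2, 1, -5, 0, 5]
Stage 4 (SUM): sum[0..0]=0, sum[0..1]=2, sum[0..2]=3, sum[0..3]=-2, sum[0..4]=-2, sum[0..5]=3 -> [0, 2, 3, -2, -2, 3]

Answer: 0 2 3 -2 -2 3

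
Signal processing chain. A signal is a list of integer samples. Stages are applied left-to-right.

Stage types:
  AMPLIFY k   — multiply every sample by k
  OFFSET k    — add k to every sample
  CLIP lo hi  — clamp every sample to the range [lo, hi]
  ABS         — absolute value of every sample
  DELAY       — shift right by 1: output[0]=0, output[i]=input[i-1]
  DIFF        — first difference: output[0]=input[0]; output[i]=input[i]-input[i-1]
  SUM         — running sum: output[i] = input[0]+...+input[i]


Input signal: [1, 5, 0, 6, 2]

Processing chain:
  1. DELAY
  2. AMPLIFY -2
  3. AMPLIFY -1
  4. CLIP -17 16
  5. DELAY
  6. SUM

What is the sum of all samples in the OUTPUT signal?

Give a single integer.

Answer: 26

Derivation:
Input: [1, 5, 0, 6, 2]
Stage 1 (DELAY): [0, 1, 5, 0, 6] = [0, 1, 5, 0, 6] -> [0, 1, 5, 0, 6]
Stage 2 (AMPLIFY -2): 0*-2=0, 1*-2=-2, 5*-2=-10, 0*-2=0, 6*-2=-12 -> [0, -2, -10, 0, -12]
Stage 3 (AMPLIFY -1): 0*-1=0, -2*-1=2, -10*-1=10, 0*-1=0, -12*-1=12 -> [0, 2, 10, 0, 12]
Stage 4 (CLIP -17 16): clip(0,-17,16)=0, clip(2,-17,16)=2, clip(10,-17,16)=10, clip(0,-17,16)=0, clip(12,-17,16)=12 -> [0, 2, 10, 0, 12]
Stage 5 (DELAY): [0, 0, 2, 10, 0] = [0, 0, 2, 10, 0] -> [0, 0, 2, 10, 0]
Stage 6 (SUM): sum[0..0]=0, sum[0..1]=0, sum[0..2]=2, sum[0..3]=12, sum[0..4]=12 -> [0, 0, 2, 12, 12]
Output sum: 26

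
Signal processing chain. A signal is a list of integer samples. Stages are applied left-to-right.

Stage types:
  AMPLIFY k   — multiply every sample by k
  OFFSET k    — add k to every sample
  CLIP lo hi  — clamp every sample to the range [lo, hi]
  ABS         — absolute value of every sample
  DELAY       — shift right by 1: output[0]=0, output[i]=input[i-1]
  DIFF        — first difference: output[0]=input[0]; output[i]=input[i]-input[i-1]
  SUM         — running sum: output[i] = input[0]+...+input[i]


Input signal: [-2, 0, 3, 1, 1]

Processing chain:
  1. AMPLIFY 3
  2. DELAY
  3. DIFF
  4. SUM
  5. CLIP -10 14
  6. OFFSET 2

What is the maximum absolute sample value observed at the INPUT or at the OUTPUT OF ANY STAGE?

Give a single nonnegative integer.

Answer: 11

Derivation:
Input: [-2, 0, 3, 1, 1] (max |s|=3)
Stage 1 (AMPLIFY 3): -2*3=-6, 0*3=0, 3*3=9, 1*3=3, 1*3=3 -> [-6, 0, 9, 3, 3] (max |s|=9)
Stage 2 (DELAY): [0, -6, 0, 9, 3] = [0, -6, 0, 9, 3] -> [0, -6, 0, 9, 3] (max |s|=9)
Stage 3 (DIFF): s[0]=0, -6-0=-6, 0--6=6, 9-0=9, 3-9=-6 -> [0, -6, 6, 9, -6] (max |s|=9)
Stage 4 (SUM): sum[0..0]=0, sum[0..1]=-6, sum[0..2]=0, sum[0..3]=9, sum[0..4]=3 -> [0, -6, 0, 9, 3] (max |s|=9)
Stage 5 (CLIP -10 14): clip(0,-10,14)=0, clip(-6,-10,14)=-6, clip(0,-10,14)=0, clip(9,-10,14)=9, clip(3,-10,14)=3 -> [0, -6, 0, 9, 3] (max |s|=9)
Stage 6 (OFFSET 2): 0+2=2, -6+2=-4, 0+2=2, 9+2=11, 3+2=5 -> [2, -4, 2, 11, 5] (max |s|=11)
Overall max amplitude: 11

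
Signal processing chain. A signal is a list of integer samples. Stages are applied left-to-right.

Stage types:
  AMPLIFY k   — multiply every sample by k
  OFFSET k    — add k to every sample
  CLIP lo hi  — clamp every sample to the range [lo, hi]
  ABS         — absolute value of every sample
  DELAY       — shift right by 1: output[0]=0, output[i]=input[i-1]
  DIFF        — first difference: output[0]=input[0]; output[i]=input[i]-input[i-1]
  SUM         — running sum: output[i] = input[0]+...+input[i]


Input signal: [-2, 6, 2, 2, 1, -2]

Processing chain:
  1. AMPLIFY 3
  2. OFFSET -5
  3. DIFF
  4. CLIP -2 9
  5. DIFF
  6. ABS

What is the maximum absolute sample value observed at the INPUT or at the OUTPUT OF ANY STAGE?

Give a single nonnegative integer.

Input: [-2, 6, 2, 2, 1, -2] (max |s|=6)
Stage 1 (AMPLIFY 3): -2*3=-6, 6*3=18, 2*3=6, 2*3=6, 1*3=3, -2*3=-6 -> [-6, 18, 6, 6, 3, -6] (max |s|=18)
Stage 2 (OFFSET -5): -6+-5=-11, 18+-5=13, 6+-5=1, 6+-5=1, 3+-5=-2, -6+-5=-11 -> [-11, 13, 1, 1, -2, -11] (max |s|=13)
Stage 3 (DIFF): s[0]=-11, 13--11=24, 1-13=-12, 1-1=0, -2-1=-3, -11--2=-9 -> [-11, 24, -12, 0, -3, -9] (max |s|=24)
Stage 4 (CLIP -2 9): clip(-11,-2,9)=-2, clip(24,-2,9)=9, clip(-12,-2,9)=-2, clip(0,-2,9)=0, clip(-3,-2,9)=-2, clip(-9,-2,9)=-2 -> [-2, 9, -2, 0, -2, -2] (max |s|=9)
Stage 5 (DIFF): s[0]=-2, 9--2=11, -2-9=-11, 0--2=2, -2-0=-2, -2--2=0 -> [-2, 11, -11, 2, -2, 0] (max |s|=11)
Stage 6 (ABS): |-2|=2, |11|=11, |-11|=11, |2|=2, |-2|=2, |0|=0 -> [2, 11, 11, 2, 2, 0] (max |s|=11)
Overall max amplitude: 24

Answer: 24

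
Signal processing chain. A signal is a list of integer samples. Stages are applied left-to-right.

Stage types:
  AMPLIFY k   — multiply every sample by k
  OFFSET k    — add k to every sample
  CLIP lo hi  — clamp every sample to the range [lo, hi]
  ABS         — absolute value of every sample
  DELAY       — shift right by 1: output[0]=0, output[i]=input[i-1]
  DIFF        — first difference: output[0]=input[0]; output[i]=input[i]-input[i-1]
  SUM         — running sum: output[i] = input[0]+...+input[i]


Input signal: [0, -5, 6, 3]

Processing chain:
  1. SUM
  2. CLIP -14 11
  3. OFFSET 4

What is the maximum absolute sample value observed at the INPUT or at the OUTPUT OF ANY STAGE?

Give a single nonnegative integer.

Input: [0, -5, 6, 3] (max |s|=6)
Stage 1 (SUM): sum[0..0]=0, sum[0..1]=-5, sum[0..2]=1, sum[0..3]=4 -> [0, -5, 1, 4] (max |s|=5)
Stage 2 (CLIP -14 11): clip(0,-14,11)=0, clip(-5,-14,11)=-5, clip(1,-14,11)=1, clip(4,-14,11)=4 -> [0, -5, 1, 4] (max |s|=5)
Stage 3 (OFFSET 4): 0+4=4, -5+4=-1, 1+4=5, 4+4=8 -> [4, -1, 5, 8] (max |s|=8)
Overall max amplitude: 8

Answer: 8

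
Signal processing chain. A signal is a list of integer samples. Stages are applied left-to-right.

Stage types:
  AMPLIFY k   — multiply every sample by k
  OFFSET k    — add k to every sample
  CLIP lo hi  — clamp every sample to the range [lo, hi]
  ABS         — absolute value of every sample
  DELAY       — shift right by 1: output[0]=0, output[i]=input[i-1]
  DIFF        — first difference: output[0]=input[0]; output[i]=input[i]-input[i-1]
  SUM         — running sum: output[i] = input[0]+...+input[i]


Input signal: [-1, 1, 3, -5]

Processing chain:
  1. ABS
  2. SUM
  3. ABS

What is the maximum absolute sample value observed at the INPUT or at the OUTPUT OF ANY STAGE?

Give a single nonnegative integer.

Answer: 10

Derivation:
Input: [-1, 1, 3, -5] (max |s|=5)
Stage 1 (ABS): |-1|=1, |1|=1, |3|=3, |-5|=5 -> [1, 1, 3, 5] (max |s|=5)
Stage 2 (SUM): sum[0..0]=1, sum[0..1]=2, sum[0..2]=5, sum[0..3]=10 -> [1, 2, 5, 10] (max |s|=10)
Stage 3 (ABS): |1|=1, |2|=2, |5|=5, |10|=10 -> [1, 2, 5, 10] (max |s|=10)
Overall max amplitude: 10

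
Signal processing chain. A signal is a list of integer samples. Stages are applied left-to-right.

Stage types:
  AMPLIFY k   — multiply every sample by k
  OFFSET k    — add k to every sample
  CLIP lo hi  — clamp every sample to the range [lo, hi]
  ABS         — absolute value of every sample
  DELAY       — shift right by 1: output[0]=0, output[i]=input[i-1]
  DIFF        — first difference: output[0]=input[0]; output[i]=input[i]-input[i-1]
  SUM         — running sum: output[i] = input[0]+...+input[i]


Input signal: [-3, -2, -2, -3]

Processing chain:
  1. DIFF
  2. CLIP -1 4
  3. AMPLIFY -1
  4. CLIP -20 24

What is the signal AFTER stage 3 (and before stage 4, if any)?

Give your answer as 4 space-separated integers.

Answer: 1 -1 0 1

Derivation:
Input: [-3, -2, -2, -3]
Stage 1 (DIFF): s[0]=-3, -2--3=1, -2--2=0, -3--2=-1 -> [-3, 1, 0, -1]
Stage 2 (CLIP -1 4): clip(-3,-1,4)=-1, clip(1,-1,4)=1, clip(0,-1,4)=0, clip(-1,-1,4)=-1 -> [-1, 1, 0, -1]
Stage 3 (AMPLIFY -1): -1*-1=1, 1*-1=-1, 0*-1=0, -1*-1=1 -> [1, -1, 0, 1]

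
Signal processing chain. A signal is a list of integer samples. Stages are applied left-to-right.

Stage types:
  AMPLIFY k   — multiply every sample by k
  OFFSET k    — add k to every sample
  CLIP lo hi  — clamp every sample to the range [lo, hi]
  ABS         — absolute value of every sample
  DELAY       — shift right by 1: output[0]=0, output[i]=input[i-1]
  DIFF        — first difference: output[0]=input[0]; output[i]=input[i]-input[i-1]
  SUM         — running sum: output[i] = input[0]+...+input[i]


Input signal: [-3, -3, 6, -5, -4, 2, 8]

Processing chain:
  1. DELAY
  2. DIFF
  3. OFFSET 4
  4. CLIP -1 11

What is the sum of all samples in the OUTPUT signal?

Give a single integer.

Answer: 34

Derivation:
Input: [-3, -3, 6, -5, -4, 2, 8]
Stage 1 (DELAY): [0, -3, -3, 6, -5, -4, 2] = [0, -3, -3, 6, -5, -4, 2] -> [0, -3, -3, 6, -5, -4, 2]
Stage 2 (DIFF): s[0]=0, -3-0=-3, -3--3=0, 6--3=9, -5-6=-11, -4--5=1, 2--4=6 -> [0, -3, 0, 9, -11, 1, 6]
Stage 3 (OFFSET 4): 0+4=4, -3+4=1, 0+4=4, 9+4=13, -11+4=-7, 1+4=5, 6+4=10 -> [4, 1, 4, 13, -7, 5, 10]
Stage 4 (CLIP -1 11): clip(4,-1,11)=4, clip(1,-1,11)=1, clip(4,-1,11)=4, clip(13,-1,11)=11, clip(-7,-1,11)=-1, clip(5,-1,11)=5, clip(10,-1,11)=10 -> [4, 1, 4, 11, -1, 5, 10]
Output sum: 34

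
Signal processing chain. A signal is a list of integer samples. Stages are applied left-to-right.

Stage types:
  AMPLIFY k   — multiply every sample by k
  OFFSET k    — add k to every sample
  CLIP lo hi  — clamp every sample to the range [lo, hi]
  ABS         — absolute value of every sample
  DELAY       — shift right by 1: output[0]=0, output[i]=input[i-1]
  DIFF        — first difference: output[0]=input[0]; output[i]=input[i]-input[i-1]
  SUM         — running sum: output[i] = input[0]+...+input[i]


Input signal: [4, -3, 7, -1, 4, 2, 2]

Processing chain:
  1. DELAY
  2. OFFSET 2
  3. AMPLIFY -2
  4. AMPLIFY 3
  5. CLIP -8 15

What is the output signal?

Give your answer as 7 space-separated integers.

Input: [4, -3, 7, -1, 4, 2, 2]
Stage 1 (DELAY): [0, 4, -3, 7, -1, 4, 2] = [0, 4, -3, 7, -1, 4, 2] -> [0, 4, -3, 7, -1, 4, 2]
Stage 2 (OFFSET 2): 0+2=2, 4+2=6, -3+2=-1, 7+2=9, -1+2=1, 4+2=6, 2+2=4 -> [2, 6, -1, 9, 1, 6, 4]
Stage 3 (AMPLIFY -2): 2*-2=-4, 6*-2=-12, -1*-2=2, 9*-2=-18, 1*-2=-2, 6*-2=-12, 4*-2=-8 -> [-4, -12, 2, -18, -2, -12, -8]
Stage 4 (AMPLIFY 3): -4*3=-12, -12*3=-36, 2*3=6, -18*3=-54, -2*3=-6, -12*3=-36, -8*3=-24 -> [-12, -36, 6, -54, -6, -36, -24]
Stage 5 (CLIP -8 15): clip(-12,-8,15)=-8, clip(-36,-8,15)=-8, clip(6,-8,15)=6, clip(-54,-8,15)=-8, clip(-6,-8,15)=-6, clip(-36,-8,15)=-8, clip(-24,-8,15)=-8 -> [-8, -8, 6, -8, -6, -8, -8]

Answer: -8 -8 6 -8 -6 -8 -8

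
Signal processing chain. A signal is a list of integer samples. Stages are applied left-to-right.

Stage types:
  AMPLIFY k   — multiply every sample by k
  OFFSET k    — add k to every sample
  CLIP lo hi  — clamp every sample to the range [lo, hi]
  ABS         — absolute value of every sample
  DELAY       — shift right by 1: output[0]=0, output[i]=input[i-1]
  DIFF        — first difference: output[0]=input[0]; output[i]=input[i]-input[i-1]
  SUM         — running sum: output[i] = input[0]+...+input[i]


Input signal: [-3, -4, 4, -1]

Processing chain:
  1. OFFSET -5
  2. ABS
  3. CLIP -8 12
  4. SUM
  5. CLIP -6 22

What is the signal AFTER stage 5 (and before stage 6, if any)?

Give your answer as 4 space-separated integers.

Input: [-3, -4, 4, -1]
Stage 1 (OFFSET -5): -3+-5=-8, -4+-5=-9, 4+-5=-1, -1+-5=-6 -> [-8, -9, -1, -6]
Stage 2 (ABS): |-8|=8, |-9|=9, |-1|=1, |-6|=6 -> [8, 9, 1, 6]
Stage 3 (CLIP -8 12): clip(8,-8,12)=8, clip(9,-8,12)=9, clip(1,-8,12)=1, clip(6,-8,12)=6 -> [8, 9, 1, 6]
Stage 4 (SUM): sum[0..0]=8, sum[0..1]=17, sum[0..2]=18, sum[0..3]=24 -> [8, 17, 18, 24]
Stage 5 (CLIP -6 22): clip(8,-6,22)=8, clip(17,-6,22)=17, clip(18,-6,22)=18, clip(24,-6,22)=22 -> [8, 17, 18, 22]

Answer: 8 17 18 22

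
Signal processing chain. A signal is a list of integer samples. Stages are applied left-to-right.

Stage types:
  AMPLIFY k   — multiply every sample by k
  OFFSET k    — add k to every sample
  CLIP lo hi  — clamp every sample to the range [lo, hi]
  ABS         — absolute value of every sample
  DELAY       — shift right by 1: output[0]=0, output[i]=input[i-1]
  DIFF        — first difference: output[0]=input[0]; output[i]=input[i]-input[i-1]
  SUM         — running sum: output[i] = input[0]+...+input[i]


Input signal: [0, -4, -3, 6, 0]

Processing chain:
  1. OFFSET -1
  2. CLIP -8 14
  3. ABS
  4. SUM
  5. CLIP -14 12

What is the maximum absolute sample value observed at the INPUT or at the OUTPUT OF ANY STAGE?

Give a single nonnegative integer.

Input: [0, -4, -3, 6, 0] (max |s|=6)
Stage 1 (OFFSET -1): 0+-1=-1, -4+-1=-5, -3+-1=-4, 6+-1=5, 0+-1=-1 -> [-1, -5, -4, 5, -1] (max |s|=5)
Stage 2 (CLIP -8 14): clip(-1,-8,14)=-1, clip(-5,-8,14)=-5, clip(-4,-8,14)=-4, clip(5,-8,14)=5, clip(-1,-8,14)=-1 -> [-1, -5, -4, 5, -1] (max |s|=5)
Stage 3 (ABS): |-1|=1, |-5|=5, |-4|=4, |5|=5, |-1|=1 -> [1, 5, 4, 5, 1] (max |s|=5)
Stage 4 (SUM): sum[0..0]=1, sum[0..1]=6, sum[0..2]=10, sum[0..3]=15, sum[0..4]=16 -> [1, 6, 10, 15, 16] (max |s|=16)
Stage 5 (CLIP -14 12): clip(1,-14,12)=1, clip(6,-14,12)=6, clip(10,-14,12)=10, clip(15,-14,12)=12, clip(16,-14,12)=12 -> [1, 6, 10, 12, 12] (max |s|=12)
Overall max amplitude: 16

Answer: 16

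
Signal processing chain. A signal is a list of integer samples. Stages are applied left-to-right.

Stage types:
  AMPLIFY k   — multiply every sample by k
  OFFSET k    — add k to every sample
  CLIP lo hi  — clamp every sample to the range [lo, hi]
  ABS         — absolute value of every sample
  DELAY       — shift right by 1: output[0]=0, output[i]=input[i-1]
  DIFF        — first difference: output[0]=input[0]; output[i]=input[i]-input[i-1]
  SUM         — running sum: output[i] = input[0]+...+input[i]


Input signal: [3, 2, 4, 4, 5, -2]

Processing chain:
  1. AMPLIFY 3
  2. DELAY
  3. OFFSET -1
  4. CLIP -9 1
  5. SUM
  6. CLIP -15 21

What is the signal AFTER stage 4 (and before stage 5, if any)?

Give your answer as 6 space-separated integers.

Answer: -1 1 1 1 1 1

Derivation:
Input: [3, 2, 4, 4, 5, -2]
Stage 1 (AMPLIFY 3): 3*3=9, 2*3=6, 4*3=12, 4*3=12, 5*3=15, -2*3=-6 -> [9, 6, 12, 12, 15, -6]
Stage 2 (DELAY): [0, 9, 6, 12, 12, 15] = [0, 9, 6, 12, 12, 15] -> [0, 9, 6, 12, 12, 15]
Stage 3 (OFFSET -1): 0+-1=-1, 9+-1=8, 6+-1=5, 12+-1=11, 12+-1=11, 15+-1=14 -> [-1, 8, 5, 11, 11, 14]
Stage 4 (CLIP -9 1): clip(-1,-9,1)=-1, clip(8,-9,1)=1, clip(5,-9,1)=1, clip(11,-9,1)=1, clip(11,-9,1)=1, clip(14,-9,1)=1 -> [-1, 1, 1, 1, 1, 1]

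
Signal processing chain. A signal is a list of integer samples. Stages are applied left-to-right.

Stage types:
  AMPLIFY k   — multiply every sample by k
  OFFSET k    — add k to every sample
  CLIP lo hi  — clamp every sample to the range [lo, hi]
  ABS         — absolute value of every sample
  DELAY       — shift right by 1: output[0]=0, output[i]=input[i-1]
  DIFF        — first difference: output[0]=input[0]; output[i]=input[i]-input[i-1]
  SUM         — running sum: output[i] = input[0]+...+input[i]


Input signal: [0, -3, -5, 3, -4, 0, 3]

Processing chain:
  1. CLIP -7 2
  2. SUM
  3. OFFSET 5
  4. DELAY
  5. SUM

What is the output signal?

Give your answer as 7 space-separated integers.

Answer: 0 5 7 4 3 -2 -7

Derivation:
Input: [0, -3, -5, 3, -4, 0, 3]
Stage 1 (CLIP -7 2): clip(0,-7,2)=0, clip(-3,-7,2)=-3, clip(-5,-7,2)=-5, clip(3,-7,2)=2, clip(-4,-7,2)=-4, clip(0,-7,2)=0, clip(3,-7,2)=2 -> [0, -3, -5, 2, -4, 0, 2]
Stage 2 (SUM): sum[0..0]=0, sum[0..1]=-3, sum[0..2]=-8, sum[0..3]=-6, sum[0..4]=-10, sum[0..5]=-10, sum[0..6]=-8 -> [0, -3, -8, -6, -10, -10, -8]
Stage 3 (OFFSET 5): 0+5=5, -3+5=2, -8+5=-3, -6+5=-1, -10+5=-5, -10+5=-5, -8+5=-3 -> [5, 2, -3, -1, -5, -5, -3]
Stage 4 (DELAY): [0, 5, 2, -3, -1, -5, -5] = [0, 5, 2, -3, -1, -5, -5] -> [0, 5, 2, -3, -1, -5, -5]
Stage 5 (SUM): sum[0..0]=0, sum[0..1]=5, sum[0..2]=7, sum[0..3]=4, sum[0..4]=3, sum[0..5]=-2, sum[0..6]=-7 -> [0, 5, 7, 4, 3, -2, -7]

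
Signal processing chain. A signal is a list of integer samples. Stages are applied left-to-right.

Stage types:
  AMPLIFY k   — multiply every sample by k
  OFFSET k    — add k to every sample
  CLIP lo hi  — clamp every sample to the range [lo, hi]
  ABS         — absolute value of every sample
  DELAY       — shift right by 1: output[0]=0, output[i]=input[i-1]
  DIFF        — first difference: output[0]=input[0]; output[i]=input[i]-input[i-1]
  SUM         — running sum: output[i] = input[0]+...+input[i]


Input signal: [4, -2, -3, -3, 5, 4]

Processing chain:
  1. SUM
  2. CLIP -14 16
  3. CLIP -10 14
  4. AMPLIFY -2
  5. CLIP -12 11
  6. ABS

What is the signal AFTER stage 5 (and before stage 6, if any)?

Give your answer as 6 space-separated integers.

Answer: -8 -4 2 8 -2 -10

Derivation:
Input: [4, -2, -3, -3, 5, 4]
Stage 1 (SUM): sum[0..0]=4, sum[0..1]=2, sum[0..2]=-1, sum[0..3]=-4, sum[0..4]=1, sum[0..5]=5 -> [4, 2, -1, -4, 1, 5]
Stage 2 (CLIP -14 16): clip(4,-14,16)=4, clip(2,-14,16)=2, clip(-1,-14,16)=-1, clip(-4,-14,16)=-4, clip(1,-14,16)=1, clip(5,-14,16)=5 -> [4, 2, -1, -4, 1, 5]
Stage 3 (CLIP -10 14): clip(4,-10,14)=4, clip(2,-10,14)=2, clip(-1,-10,14)=-1, clip(-4,-10,14)=-4, clip(1,-10,14)=1, clip(5,-10,14)=5 -> [4, 2, -1, -4, 1, 5]
Stage 4 (AMPLIFY -2): 4*-2=-8, 2*-2=-4, -1*-2=2, -4*-2=8, 1*-2=-2, 5*-2=-10 -> [-8, -4, 2, 8, -2, -10]
Stage 5 (CLIP -12 11): clip(-8,-12,11)=-8, clip(-4,-12,11)=-4, clip(2,-12,11)=2, clip(8,-12,11)=8, clip(-2,-12,11)=-2, clip(-10,-12,11)=-10 -> [-8, -4, 2, 8, -2, -10]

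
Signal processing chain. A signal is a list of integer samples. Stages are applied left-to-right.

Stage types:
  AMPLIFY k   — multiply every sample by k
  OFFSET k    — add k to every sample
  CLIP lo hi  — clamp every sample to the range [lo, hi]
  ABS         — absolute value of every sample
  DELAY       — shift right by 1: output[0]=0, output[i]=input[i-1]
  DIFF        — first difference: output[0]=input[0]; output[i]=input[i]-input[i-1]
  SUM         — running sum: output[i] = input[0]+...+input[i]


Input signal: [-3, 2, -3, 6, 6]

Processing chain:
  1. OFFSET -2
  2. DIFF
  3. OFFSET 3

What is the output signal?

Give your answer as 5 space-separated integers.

Answer: -2 8 -2 12 3

Derivation:
Input: [-3, 2, -3, 6, 6]
Stage 1 (OFFSET -2): -3+-2=-5, 2+-2=0, -3+-2=-5, 6+-2=4, 6+-2=4 -> [-5, 0, -5, 4, 4]
Stage 2 (DIFF): s[0]=-5, 0--5=5, -5-0=-5, 4--5=9, 4-4=0 -> [-5, 5, -5, 9, 0]
Stage 3 (OFFSET 3): -5+3=-2, 5+3=8, -5+3=-2, 9+3=12, 0+3=3 -> [-2, 8, -2, 12, 3]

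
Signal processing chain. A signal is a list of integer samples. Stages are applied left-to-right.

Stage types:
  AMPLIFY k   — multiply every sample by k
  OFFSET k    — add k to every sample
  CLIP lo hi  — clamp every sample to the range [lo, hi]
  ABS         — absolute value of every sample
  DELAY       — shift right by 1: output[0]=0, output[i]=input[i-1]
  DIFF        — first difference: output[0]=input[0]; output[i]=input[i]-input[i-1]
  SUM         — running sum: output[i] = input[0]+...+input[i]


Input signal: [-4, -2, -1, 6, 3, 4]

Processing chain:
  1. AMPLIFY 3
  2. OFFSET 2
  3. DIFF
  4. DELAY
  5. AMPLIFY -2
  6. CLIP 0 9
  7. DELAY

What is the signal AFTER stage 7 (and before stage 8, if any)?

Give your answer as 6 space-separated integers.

Answer: 0 0 9 0 0 0

Derivation:
Input: [-4, -2, -1, 6, 3, 4]
Stage 1 (AMPLIFY 3): -4*3=-12, -2*3=-6, -1*3=-3, 6*3=18, 3*3=9, 4*3=12 -> [-12, -6, -3, 18, 9, 12]
Stage 2 (OFFSET 2): -12+2=-10, -6+2=-4, -3+2=-1, 18+2=20, 9+2=11, 12+2=14 -> [-10, -4, -1, 20, 11, 14]
Stage 3 (DIFF): s[0]=-10, -4--10=6, -1--4=3, 20--1=21, 11-20=-9, 14-11=3 -> [-10, 6, 3, 21, -9, 3]
Stage 4 (DELAY): [0, -10, 6, 3, 21, -9] = [0, -10, 6, 3, 21, -9] -> [0, -10, 6, 3, 21, -9]
Stage 5 (AMPLIFY -2): 0*-2=0, -10*-2=20, 6*-2=-12, 3*-2=-6, 21*-2=-42, -9*-2=18 -> [0, 20, -12, -6, -42, 18]
Stage 6 (CLIP 0 9): clip(0,0,9)=0, clip(20,0,9)=9, clip(-12,0,9)=0, clip(-6,0,9)=0, clip(-42,0,9)=0, clip(18,0,9)=9 -> [0, 9, 0, 0, 0, 9]
Stage 7 (DELAY): [0, 0, 9, 0, 0, 0] = [0, 0, 9, 0, 0, 0] -> [0, 0, 9, 0, 0, 0]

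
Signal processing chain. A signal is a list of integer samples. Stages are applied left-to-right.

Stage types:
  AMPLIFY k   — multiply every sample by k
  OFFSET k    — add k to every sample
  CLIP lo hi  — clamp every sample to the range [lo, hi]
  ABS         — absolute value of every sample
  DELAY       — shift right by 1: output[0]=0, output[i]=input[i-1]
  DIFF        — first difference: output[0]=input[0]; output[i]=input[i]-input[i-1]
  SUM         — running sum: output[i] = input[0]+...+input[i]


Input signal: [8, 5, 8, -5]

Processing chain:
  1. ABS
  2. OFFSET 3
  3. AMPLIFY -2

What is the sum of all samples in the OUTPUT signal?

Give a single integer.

Answer: -76

Derivation:
Input: [8, 5, 8, -5]
Stage 1 (ABS): |8|=8, |5|=5, |8|=8, |-5|=5 -> [8, 5, 8, 5]
Stage 2 (OFFSET 3): 8+3=11, 5+3=8, 8+3=11, 5+3=8 -> [11, 8, 11, 8]
Stage 3 (AMPLIFY -2): 11*-2=-22, 8*-2=-16, 11*-2=-22, 8*-2=-16 -> [-22, -16, -22, -16]
Output sum: -76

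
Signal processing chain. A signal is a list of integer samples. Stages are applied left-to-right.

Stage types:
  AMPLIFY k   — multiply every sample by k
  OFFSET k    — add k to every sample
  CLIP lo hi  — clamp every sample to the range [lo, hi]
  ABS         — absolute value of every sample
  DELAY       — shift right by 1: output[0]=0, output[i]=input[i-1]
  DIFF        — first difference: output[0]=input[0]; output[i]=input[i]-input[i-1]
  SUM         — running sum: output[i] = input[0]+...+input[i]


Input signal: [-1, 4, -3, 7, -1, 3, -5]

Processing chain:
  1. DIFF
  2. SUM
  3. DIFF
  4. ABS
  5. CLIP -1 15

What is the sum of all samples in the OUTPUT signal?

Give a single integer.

Answer: 43

Derivation:
Input: [-1, 4, -3, 7, -1, 3, -5]
Stage 1 (DIFF): s[0]=-1, 4--1=5, -3-4=-7, 7--3=10, -1-7=-8, 3--1=4, -5-3=-8 -> [-1, 5, -7, 10, -8, 4, -8]
Stage 2 (SUM): sum[0..0]=-1, sum[0..1]=4, sum[0..2]=-3, sum[0..3]=7, sum[0..4]=-1, sum[0..5]=3, sum[0..6]=-5 -> [-1, 4, -3, 7, -1, 3, -5]
Stage 3 (DIFF): s[0]=-1, 4--1=5, -3-4=-7, 7--3=10, -1-7=-8, 3--1=4, -5-3=-8 -> [-1, 5, -7, 10, -8, 4, -8]
Stage 4 (ABS): |-1|=1, |5|=5, |-7|=7, |10|=10, |-8|=8, |4|=4, |-8|=8 -> [1, 5, 7, 10, 8, 4, 8]
Stage 5 (CLIP -1 15): clip(1,-1,15)=1, clip(5,-1,15)=5, clip(7,-1,15)=7, clip(10,-1,15)=10, clip(8,-1,15)=8, clip(4,-1,15)=4, clip(8,-1,15)=8 -> [1, 5, 7, 10, 8, 4, 8]
Output sum: 43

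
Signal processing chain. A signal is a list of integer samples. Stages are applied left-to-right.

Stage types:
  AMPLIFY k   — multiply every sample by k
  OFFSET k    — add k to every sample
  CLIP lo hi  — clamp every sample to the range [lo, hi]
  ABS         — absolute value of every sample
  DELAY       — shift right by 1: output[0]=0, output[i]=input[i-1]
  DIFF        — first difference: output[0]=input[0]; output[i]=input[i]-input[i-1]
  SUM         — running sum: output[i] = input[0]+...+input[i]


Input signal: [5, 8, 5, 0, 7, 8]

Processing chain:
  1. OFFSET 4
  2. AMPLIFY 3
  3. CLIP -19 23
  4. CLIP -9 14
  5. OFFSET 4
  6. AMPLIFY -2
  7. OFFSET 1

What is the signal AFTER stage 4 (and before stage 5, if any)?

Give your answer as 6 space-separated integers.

Answer: 14 14 14 12 14 14

Derivation:
Input: [5, 8, 5, 0, 7, 8]
Stage 1 (OFFSET 4): 5+4=9, 8+4=12, 5+4=9, 0+4=4, 7+4=11, 8+4=12 -> [9, 12, 9, 4, 11, 12]
Stage 2 (AMPLIFY 3): 9*3=27, 12*3=36, 9*3=27, 4*3=12, 11*3=33, 12*3=36 -> [27, 36, 27, 12, 33, 36]
Stage 3 (CLIP -19 23): clip(27,-19,23)=23, clip(36,-19,23)=23, clip(27,-19,23)=23, clip(12,-19,23)=12, clip(33,-19,23)=23, clip(36,-19,23)=23 -> [23, 23, 23, 12, 23, 23]
Stage 4 (CLIP -9 14): clip(23,-9,14)=14, clip(23,-9,14)=14, clip(23,-9,14)=14, clip(12,-9,14)=12, clip(23,-9,14)=14, clip(23,-9,14)=14 -> [14, 14, 14, 12, 14, 14]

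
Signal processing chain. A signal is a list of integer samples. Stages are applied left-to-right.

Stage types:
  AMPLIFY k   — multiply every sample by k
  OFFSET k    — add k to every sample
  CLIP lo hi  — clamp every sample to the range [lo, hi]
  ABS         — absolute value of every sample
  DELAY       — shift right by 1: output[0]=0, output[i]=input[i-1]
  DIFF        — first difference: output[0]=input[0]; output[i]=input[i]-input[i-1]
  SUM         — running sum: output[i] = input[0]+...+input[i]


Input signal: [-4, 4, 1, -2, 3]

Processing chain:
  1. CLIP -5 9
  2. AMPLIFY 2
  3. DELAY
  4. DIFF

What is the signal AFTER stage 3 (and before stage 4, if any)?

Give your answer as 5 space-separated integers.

Input: [-4, 4, 1, -2, 3]
Stage 1 (CLIP -5 9): clip(-4,-5,9)=-4, clip(4,-5,9)=4, clip(1,-5,9)=1, clip(-2,-5,9)=-2, clip(3,-5,9)=3 -> [-4, 4, 1, -2, 3]
Stage 2 (AMPLIFY 2): -4*2=-8, 4*2=8, 1*2=2, -2*2=-4, 3*2=6 -> [-8, 8, 2, -4, 6]
Stage 3 (DELAY): [0, -8, 8, 2, -4] = [0, -8, 8, 2, -4] -> [0, -8, 8, 2, -4]

Answer: 0 -8 8 2 -4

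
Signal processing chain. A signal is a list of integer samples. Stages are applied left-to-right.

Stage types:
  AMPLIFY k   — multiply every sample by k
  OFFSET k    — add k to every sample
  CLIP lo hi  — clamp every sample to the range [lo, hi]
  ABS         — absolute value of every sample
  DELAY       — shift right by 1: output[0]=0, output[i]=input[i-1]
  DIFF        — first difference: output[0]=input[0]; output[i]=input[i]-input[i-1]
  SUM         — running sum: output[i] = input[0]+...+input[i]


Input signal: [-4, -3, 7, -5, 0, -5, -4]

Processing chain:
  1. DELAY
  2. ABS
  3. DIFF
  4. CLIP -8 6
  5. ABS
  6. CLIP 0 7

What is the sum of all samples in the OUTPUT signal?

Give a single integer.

Answer: 21

Derivation:
Input: [-4, -3, 7, -5, 0, -5, -4]
Stage 1 (DELAY): [0, -4, -3, 7, -5, 0, -5] = [0, -4, -3, 7, -5, 0, -5] -> [0, -4, -3, 7, -5, 0, -5]
Stage 2 (ABS): |0|=0, |-4|=4, |-3|=3, |7|=7, |-5|=5, |0|=0, |-5|=5 -> [0, 4, 3, 7, 5, 0, 5]
Stage 3 (DIFF): s[0]=0, 4-0=4, 3-4=-1, 7-3=4, 5-7=-2, 0-5=-5, 5-0=5 -> [0, 4, -1, 4, -2, -5, 5]
Stage 4 (CLIP -8 6): clip(0,-8,6)=0, clip(4,-8,6)=4, clip(-1,-8,6)=-1, clip(4,-8,6)=4, clip(-2,-8,6)=-2, clip(-5,-8,6)=-5, clip(5,-8,6)=5 -> [0, 4, -1, 4, -2, -5, 5]
Stage 5 (ABS): |0|=0, |4|=4, |-1|=1, |4|=4, |-2|=2, |-5|=5, |5|=5 -> [0, 4, 1, 4, 2, 5, 5]
Stage 6 (CLIP 0 7): clip(0,0,7)=0, clip(4,0,7)=4, clip(1,0,7)=1, clip(4,0,7)=4, clip(2,0,7)=2, clip(5,0,7)=5, clip(5,0,7)=5 -> [0, 4, 1, 4, 2, 5, 5]
Output sum: 21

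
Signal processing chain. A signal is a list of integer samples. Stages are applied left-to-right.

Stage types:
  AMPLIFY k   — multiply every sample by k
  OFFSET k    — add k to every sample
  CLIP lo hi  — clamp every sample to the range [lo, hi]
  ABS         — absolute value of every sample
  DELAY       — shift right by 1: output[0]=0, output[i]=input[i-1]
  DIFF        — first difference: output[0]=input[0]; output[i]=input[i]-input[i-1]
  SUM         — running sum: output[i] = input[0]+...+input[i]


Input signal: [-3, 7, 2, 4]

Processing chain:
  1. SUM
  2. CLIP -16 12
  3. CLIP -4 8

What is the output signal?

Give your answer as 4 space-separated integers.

Answer: -3 4 6 8

Derivation:
Input: [-3, 7, 2, 4]
Stage 1 (SUM): sum[0..0]=-3, sum[0..1]=4, sum[0..2]=6, sum[0..3]=10 -> [-3, 4, 6, 10]
Stage 2 (CLIP -16 12): clip(-3,-16,12)=-3, clip(4,-16,12)=4, clip(6,-16,12)=6, clip(10,-16,12)=10 -> [-3, 4, 6, 10]
Stage 3 (CLIP -4 8): clip(-3,-4,8)=-3, clip(4,-4,8)=4, clip(6,-4,8)=6, clip(10,-4,8)=8 -> [-3, 4, 6, 8]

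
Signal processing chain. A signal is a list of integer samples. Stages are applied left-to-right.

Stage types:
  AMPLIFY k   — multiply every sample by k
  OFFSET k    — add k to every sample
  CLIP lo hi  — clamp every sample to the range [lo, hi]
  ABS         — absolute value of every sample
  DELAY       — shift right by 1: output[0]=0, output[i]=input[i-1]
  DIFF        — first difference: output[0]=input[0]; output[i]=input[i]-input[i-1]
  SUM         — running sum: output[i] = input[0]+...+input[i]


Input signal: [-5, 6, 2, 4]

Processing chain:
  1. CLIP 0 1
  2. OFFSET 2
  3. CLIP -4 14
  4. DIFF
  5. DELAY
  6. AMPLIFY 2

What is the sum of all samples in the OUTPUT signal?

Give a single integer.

Input: [-5, 6, 2, 4]
Stage 1 (CLIP 0 1): clip(-5,0,1)=0, clip(6,0,1)=1, clip(2,0,1)=1, clip(4,0,1)=1 -> [0, 1, 1, 1]
Stage 2 (OFFSET 2): 0+2=2, 1+2=3, 1+2=3, 1+2=3 -> [2, 3, 3, 3]
Stage 3 (CLIP -4 14): clip(2,-4,14)=2, clip(3,-4,14)=3, clip(3,-4,14)=3, clip(3,-4,14)=3 -> [2, 3, 3, 3]
Stage 4 (DIFF): s[0]=2, 3-2=1, 3-3=0, 3-3=0 -> [2, 1, 0, 0]
Stage 5 (DELAY): [0, 2, 1, 0] = [0, 2, 1, 0] -> [0, 2, 1, 0]
Stage 6 (AMPLIFY 2): 0*2=0, 2*2=4, 1*2=2, 0*2=0 -> [0, 4, 2, 0]
Output sum: 6

Answer: 6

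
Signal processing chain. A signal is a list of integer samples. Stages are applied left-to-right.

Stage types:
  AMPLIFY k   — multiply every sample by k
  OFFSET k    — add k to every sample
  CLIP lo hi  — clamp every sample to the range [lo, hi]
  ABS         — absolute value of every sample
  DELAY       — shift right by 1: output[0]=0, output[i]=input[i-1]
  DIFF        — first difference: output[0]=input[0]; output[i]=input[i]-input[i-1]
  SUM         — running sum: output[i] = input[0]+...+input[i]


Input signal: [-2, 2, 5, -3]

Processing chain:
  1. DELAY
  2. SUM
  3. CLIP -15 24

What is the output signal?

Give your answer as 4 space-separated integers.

Answer: 0 -2 0 5

Derivation:
Input: [-2, 2, 5, -3]
Stage 1 (DELAY): [0, -2, 2, 5] = [0, -2, 2, 5] -> [0, -2, 2, 5]
Stage 2 (SUM): sum[0..0]=0, sum[0..1]=-2, sum[0..2]=0, sum[0..3]=5 -> [0, -2, 0, 5]
Stage 3 (CLIP -15 24): clip(0,-15,24)=0, clip(-2,-15,24)=-2, clip(0,-15,24)=0, clip(5,-15,24)=5 -> [0, -2, 0, 5]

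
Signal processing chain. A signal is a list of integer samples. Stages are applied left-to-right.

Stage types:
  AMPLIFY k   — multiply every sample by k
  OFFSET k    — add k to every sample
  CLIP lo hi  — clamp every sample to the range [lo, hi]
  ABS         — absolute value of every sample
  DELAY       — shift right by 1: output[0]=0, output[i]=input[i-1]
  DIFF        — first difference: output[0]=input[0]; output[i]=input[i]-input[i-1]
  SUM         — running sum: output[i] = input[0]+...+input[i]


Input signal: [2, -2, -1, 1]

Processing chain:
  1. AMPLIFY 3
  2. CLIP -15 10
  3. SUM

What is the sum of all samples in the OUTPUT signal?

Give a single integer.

Answer: 3

Derivation:
Input: [2, -2, -1, 1]
Stage 1 (AMPLIFY 3): 2*3=6, -2*3=-6, -1*3=-3, 1*3=3 -> [6, -6, -3, 3]
Stage 2 (CLIP -15 10): clip(6,-15,10)=6, clip(-6,-15,10)=-6, clip(-3,-15,10)=-3, clip(3,-15,10)=3 -> [6, -6, -3, 3]
Stage 3 (SUM): sum[0..0]=6, sum[0..1]=0, sum[0..2]=-3, sum[0..3]=0 -> [6, 0, -3, 0]
Output sum: 3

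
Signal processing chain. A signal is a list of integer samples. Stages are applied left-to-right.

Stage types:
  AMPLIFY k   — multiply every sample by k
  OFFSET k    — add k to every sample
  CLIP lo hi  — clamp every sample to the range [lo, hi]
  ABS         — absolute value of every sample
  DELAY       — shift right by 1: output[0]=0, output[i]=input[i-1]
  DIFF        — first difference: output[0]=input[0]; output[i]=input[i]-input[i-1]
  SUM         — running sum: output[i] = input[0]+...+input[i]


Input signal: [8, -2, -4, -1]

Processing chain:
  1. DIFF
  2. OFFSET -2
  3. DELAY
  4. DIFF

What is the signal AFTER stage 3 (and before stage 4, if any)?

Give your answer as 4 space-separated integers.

Answer: 0 6 -12 -4

Derivation:
Input: [8, -2, -4, -1]
Stage 1 (DIFF): s[0]=8, -2-8=-10, -4--2=-2, -1--4=3 -> [8, -10, -2, 3]
Stage 2 (OFFSET -2): 8+-2=6, -10+-2=-12, -2+-2=-4, 3+-2=1 -> [6, -12, -4, 1]
Stage 3 (DELAY): [0, 6, -12, -4] = [0, 6, -12, -4] -> [0, 6, -12, -4]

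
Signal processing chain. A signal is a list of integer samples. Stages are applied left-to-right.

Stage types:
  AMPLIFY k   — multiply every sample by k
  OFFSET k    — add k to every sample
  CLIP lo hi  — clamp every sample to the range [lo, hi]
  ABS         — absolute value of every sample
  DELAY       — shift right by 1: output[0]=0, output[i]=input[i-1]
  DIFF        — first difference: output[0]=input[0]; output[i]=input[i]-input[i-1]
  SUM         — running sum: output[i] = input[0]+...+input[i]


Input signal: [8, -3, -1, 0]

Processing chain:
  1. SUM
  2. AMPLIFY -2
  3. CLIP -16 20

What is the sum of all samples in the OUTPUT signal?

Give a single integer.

Input: [8, -3, -1, 0]
Stage 1 (SUM): sum[0..0]=8, sum[0..1]=5, sum[0..2]=4, sum[0..3]=4 -> [8, 5, 4, 4]
Stage 2 (AMPLIFY -2): 8*-2=-16, 5*-2=-10, 4*-2=-8, 4*-2=-8 -> [-16, -10, -8, -8]
Stage 3 (CLIP -16 20): clip(-16,-16,20)=-16, clip(-10,-16,20)=-10, clip(-8,-16,20)=-8, clip(-8,-16,20)=-8 -> [-16, -10, -8, -8]
Output sum: -42

Answer: -42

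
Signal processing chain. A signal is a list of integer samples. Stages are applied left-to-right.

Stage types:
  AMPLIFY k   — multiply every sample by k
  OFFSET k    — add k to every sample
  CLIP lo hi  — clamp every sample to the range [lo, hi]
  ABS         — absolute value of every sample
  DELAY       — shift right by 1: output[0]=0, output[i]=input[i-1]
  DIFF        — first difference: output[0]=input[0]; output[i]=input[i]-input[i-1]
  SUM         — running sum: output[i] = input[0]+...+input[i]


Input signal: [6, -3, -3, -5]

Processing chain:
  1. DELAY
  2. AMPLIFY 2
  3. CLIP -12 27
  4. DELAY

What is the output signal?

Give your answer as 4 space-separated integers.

Answer: 0 0 12 -6

Derivation:
Input: [6, -3, -3, -5]
Stage 1 (DELAY): [0, 6, -3, -3] = [0, 6, -3, -3] -> [0, 6, -3, -3]
Stage 2 (AMPLIFY 2): 0*2=0, 6*2=12, -3*2=-6, -3*2=-6 -> [0, 12, -6, -6]
Stage 3 (CLIP -12 27): clip(0,-12,27)=0, clip(12,-12,27)=12, clip(-6,-12,27)=-6, clip(-6,-12,27)=-6 -> [0, 12, -6, -6]
Stage 4 (DELAY): [0, 0, 12, -6] = [0, 0, 12, -6] -> [0, 0, 12, -6]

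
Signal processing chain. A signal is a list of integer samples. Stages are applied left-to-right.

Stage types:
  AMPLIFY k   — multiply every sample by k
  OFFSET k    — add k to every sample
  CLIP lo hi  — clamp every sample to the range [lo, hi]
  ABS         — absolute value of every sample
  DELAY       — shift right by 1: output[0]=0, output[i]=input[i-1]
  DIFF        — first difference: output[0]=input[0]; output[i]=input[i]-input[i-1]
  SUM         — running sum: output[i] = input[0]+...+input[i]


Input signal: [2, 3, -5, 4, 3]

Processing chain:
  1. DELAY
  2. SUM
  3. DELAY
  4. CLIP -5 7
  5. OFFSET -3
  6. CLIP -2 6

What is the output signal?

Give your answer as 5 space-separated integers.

Answer: -2 -2 -1 2 -2

Derivation:
Input: [2, 3, -5, 4, 3]
Stage 1 (DELAY): [0, 2, 3, -5, 4] = [0, 2, 3, -5, 4] -> [0, 2, 3, -5, 4]
Stage 2 (SUM): sum[0..0]=0, sum[0..1]=2, sum[0..2]=5, sum[0..3]=0, sum[0..4]=4 -> [0, 2, 5, 0, 4]
Stage 3 (DELAY): [0, 0, 2, 5, 0] = [0, 0, 2, 5, 0] -> [0, 0, 2, 5, 0]
Stage 4 (CLIP -5 7): clip(0,-5,7)=0, clip(0,-5,7)=0, clip(2,-5,7)=2, clip(5,-5,7)=5, clip(0,-5,7)=0 -> [0, 0, 2, 5, 0]
Stage 5 (OFFSET -3): 0+-3=-3, 0+-3=-3, 2+-3=-1, 5+-3=2, 0+-3=-3 -> [-3, -3, -1, 2, -3]
Stage 6 (CLIP -2 6): clip(-3,-2,6)=-2, clip(-3,-2,6)=-2, clip(-1,-2,6)=-1, clip(2,-2,6)=2, clip(-3,-2,6)=-2 -> [-2, -2, -1, 2, -2]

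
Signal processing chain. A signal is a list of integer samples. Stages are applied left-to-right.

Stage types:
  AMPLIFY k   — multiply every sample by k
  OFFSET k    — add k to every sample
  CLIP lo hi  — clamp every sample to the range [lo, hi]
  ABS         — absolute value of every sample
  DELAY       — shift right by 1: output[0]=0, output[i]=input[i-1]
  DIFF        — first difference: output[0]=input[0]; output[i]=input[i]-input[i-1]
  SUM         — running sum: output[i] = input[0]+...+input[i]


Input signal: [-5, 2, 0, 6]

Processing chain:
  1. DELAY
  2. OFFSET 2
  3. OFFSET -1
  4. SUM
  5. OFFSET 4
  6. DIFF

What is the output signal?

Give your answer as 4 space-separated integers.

Answer: 5 -4 3 1

Derivation:
Input: [-5, 2, 0, 6]
Stage 1 (DELAY): [0, -5, 2, 0] = [0, -5, 2, 0] -> [0, -5, 2, 0]
Stage 2 (OFFSET 2): 0+2=2, -5+2=-3, 2+2=4, 0+2=2 -> [2, -3, 4, 2]
Stage 3 (OFFSET -1): 2+-1=1, -3+-1=-4, 4+-1=3, 2+-1=1 -> [1, -4, 3, 1]
Stage 4 (SUM): sum[0..0]=1, sum[0..1]=-3, sum[0..2]=0, sum[0..3]=1 -> [1, -3, 0, 1]
Stage 5 (OFFSET 4): 1+4=5, -3+4=1, 0+4=4, 1+4=5 -> [5, 1, 4, 5]
Stage 6 (DIFF): s[0]=5, 1-5=-4, 4-1=3, 5-4=1 -> [5, -4, 3, 1]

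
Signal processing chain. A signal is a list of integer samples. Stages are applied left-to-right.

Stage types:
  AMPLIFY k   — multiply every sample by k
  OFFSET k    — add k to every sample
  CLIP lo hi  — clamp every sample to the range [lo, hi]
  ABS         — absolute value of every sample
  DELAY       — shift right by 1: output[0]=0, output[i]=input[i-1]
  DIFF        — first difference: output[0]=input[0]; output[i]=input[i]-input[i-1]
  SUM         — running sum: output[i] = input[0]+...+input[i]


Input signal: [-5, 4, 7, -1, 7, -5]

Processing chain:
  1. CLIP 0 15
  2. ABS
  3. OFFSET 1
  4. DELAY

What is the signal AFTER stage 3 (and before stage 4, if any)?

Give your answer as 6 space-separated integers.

Input: [-5, 4, 7, -1, 7, -5]
Stage 1 (CLIP 0 15): clip(-5,0,15)=0, clip(4,0,15)=4, clip(7,0,15)=7, clip(-1,0,15)=0, clip(7,0,15)=7, clip(-5,0,15)=0 -> [0, 4, 7, 0, 7, 0]
Stage 2 (ABS): |0|=0, |4|=4, |7|=7, |0|=0, |7|=7, |0|=0 -> [0, 4, 7, 0, 7, 0]
Stage 3 (OFFSET 1): 0+1=1, 4+1=5, 7+1=8, 0+1=1, 7+1=8, 0+1=1 -> [1, 5, 8, 1, 8, 1]

Answer: 1 5 8 1 8 1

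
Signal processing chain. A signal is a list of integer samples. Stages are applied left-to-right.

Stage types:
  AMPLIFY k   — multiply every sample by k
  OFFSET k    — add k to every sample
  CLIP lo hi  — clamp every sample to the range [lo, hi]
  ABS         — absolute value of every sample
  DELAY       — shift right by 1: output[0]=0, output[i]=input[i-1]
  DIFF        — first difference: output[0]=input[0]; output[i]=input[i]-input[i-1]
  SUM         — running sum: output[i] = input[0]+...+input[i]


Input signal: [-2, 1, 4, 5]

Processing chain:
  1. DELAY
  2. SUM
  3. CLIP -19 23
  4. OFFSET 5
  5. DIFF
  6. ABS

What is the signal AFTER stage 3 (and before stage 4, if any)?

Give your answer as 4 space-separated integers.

Answer: 0 -2 -1 3

Derivation:
Input: [-2, 1, 4, 5]
Stage 1 (DELAY): [0, -2, 1, 4] = [0, -2, 1, 4] -> [0, -2, 1, 4]
Stage 2 (SUM): sum[0..0]=0, sum[0..1]=-2, sum[0..2]=-1, sum[0..3]=3 -> [0, -2, -1, 3]
Stage 3 (CLIP -19 23): clip(0,-19,23)=0, clip(-2,-19,23)=-2, clip(-1,-19,23)=-1, clip(3,-19,23)=3 -> [0, -2, -1, 3]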